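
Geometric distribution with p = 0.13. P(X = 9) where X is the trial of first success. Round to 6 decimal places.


P = (1-p)^(k-1) * p
(1-p)^(k-1) = 0.87^8 ≈ 0.3282117
P = 0.3282117 * 0.13 ≈ 0.04266752

0.042668


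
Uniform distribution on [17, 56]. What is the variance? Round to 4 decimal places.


Var = (b-a)^2 / 12
(b-a)^2 = (56 - 17)^2 = 1521
Var = 1521/12 = 126.75

126.7500


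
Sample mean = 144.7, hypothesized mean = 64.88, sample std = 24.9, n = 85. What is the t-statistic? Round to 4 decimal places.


t = (xbar - mu0) / (s/sqrt(n))
xbar - mu0 = 144.7 - 64.88 = 79.82
sqrt(85) ≈ 9.21954446
s/sqrt(n) = 24.9 / 9.21954446 ≈ 2.70078420
t = 79.82 / 2.70078420 ≈ 29.554379

29.5544


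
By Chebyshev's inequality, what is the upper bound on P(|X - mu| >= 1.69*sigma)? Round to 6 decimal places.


P <= 1/k^2
k^2 = 1.69^2 = 2.8561
1/k^2 = 1 / 2.8561 ≈ 0.35012780

0.350128


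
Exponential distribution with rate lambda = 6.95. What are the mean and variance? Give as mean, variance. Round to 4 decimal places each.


mean = 1/lam, var = 1/lam^2
mean = 1 / 6.95 = 20/139 ≈ 0.143885
lam^2 = 6.95^2 = 48.3025
var = 1 / 48.3025 ≈ 0.020703

0.1439, 0.0207


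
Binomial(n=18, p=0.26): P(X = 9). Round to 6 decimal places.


P = C(n,k) * p^k * (1-p)^(n-k)
C(18,9) = 48620
p^k = 0.26^9 ≈ 0.000005429504
(1-p)^(n-k) = 0.74^9 ≈ 0.06654041
P = 48620 * 0.000005429504 * 0.06654041 ≈ 0.017566

0.017566


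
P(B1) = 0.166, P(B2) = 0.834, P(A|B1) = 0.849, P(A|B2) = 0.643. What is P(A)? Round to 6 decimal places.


P(A) = P(A|B1)*P(B1) + P(A|B2)*P(B2)
P(A|B1)*P(B1) = 0.849 * 0.166 = 0.140934
P(A|B2)*P(B2) = 0.643 * 0.834 = 0.536262
P(A) = 0.140934 + 0.536262 = 0.677196

0.677196


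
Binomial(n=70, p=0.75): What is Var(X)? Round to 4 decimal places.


Var = n*p*(1-p) = 70 * 0.75 * 0.25 = 13.125

13.1250


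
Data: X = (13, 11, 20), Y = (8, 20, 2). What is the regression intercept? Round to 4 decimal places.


a = ybar - b*xbar, where b = sum((xi-xbar)(yi-ybar)) / sum((xi-xbar)^2)
n = 3, xbar = 44/3 ≈ 14.666667, ybar = 30/3 = 10
Sxy = sum((xi-xbar)(yi-ybar)) = -76
Sxx = sum((xi-xbar)^2) = 134/3 ≈ 44.666667
b = Sxy / Sxx = -114/67 ≈ -1.701493
a = 10 - (-1.701493) * 14.666667 = 2342/67 ≈ 34.955224

34.9552


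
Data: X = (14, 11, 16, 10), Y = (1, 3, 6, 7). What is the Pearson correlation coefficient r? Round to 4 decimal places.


r = sum((xi-xbar)(yi-ybar)) / sqrt(sum((xi-xbar)^2) * sum((yi-ybar)^2))
n = 4, xbar = 51/4 = 12.75, ybar = 17/4 = 4.25
Sxy = sum((xi-xbar)(yi-ybar)) = -3.75
Sxx = sum((xi-xbar)^2) = 22.75
Syy = sum((yi-ybar)^2) = 22.75
sqrt(Sxx*Syy) = 22.75
r = Sxy / sqrt(Sxx*Syy) = -3.75 / 22.75 = -15/91 ≈ -0.164835

-0.1648


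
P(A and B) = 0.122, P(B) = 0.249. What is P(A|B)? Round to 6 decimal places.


P(A|B) = P(A and B) / P(B) = 0.122 / 0.249 = 122/249 ≈ 0.48995984

0.489960


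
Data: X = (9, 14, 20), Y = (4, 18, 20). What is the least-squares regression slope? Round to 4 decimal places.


b = sum((xi-xbar)(yi-ybar)) / sum((xi-xbar)^2)
n = 3, xbar = 43/3 ≈ 14.333333, ybar = 42/3 = 14
Sxy = sum((xi-xbar)(yi-ybar)) = 86
Sxx = sum((xi-xbar)^2) = 182/3 ≈ 60.666667
b = Sxy / Sxx = 129/91 ≈ 1.417582

1.4176


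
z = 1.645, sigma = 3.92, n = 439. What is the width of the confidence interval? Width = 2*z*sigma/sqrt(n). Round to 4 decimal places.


width = 2*z*sigma/sqrt(n)
2*z*sigma = 2 * 1.645 * 3.92 = 12.8968
sqrt(439) ≈ 20.952327
width = 12.8968 / 20.952327 ≈ 0.615531

0.6155


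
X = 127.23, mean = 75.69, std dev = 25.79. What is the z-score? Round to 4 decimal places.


z = (X - mu) / sigma
X - mu = 127.23 - 75.69 = 51.54
z = 51.54 / 25.79 = 5154/2579 ≈ 1.998449

1.9984


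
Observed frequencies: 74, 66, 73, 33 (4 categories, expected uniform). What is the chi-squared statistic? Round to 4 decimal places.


chi2 = sum((O-E)^2/E), E = total/4
total = 246, E = 246/4 = 61.5
(74 - 61.5)^2 / 61.5 = 156.25 / 61.5 = 625/246 ≈ 2.540650
(66 - 61.5)^2 / 61.5 = 20.25 / 61.5 = 27/82 ≈ 0.329268
(73 - 61.5)^2 / 61.5 = 132.25 / 61.5 = 529/246 ≈ 2.150407
(33 - 61.5)^2 / 61.5 = 812.25 / 61.5 = 1083/82 ≈ 13.207317
chi2 = 2242/123 ≈ 18.227642

18.2276


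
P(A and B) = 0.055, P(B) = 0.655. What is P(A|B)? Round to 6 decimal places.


P(A|B) = P(A and B) / P(B) = 0.055 / 0.655 = 11/131 ≈ 0.08396947

0.083969


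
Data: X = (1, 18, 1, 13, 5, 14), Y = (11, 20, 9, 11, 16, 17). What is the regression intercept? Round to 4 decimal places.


a = ybar - b*xbar, where b = sum((xi-xbar)(yi-ybar)) / sum((xi-xbar)^2)
n = 6, xbar = 52/6 = 26/3 ≈ 8.666667, ybar = 84/6 = 14
Sxy = sum((xi-xbar)(yi-ybar)) = 113
Sxx = sum((xi-xbar)^2) = 796/3 ≈ 265.333333
b = Sxy / Sxx = 339/796 ≈ 0.425879
a = 14 - 0.425879 * 8.666667 = 4103/398 ≈ 10.309045

10.3090


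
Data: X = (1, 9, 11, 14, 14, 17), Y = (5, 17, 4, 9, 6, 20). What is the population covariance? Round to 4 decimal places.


Cov = (1/n)*sum((xi-xbar)(yi-ybar))
n = 6, xbar = 66/6 = 11, ybar = 61/6 ≈ 10.166667
sum((xi-xbar)(yi-ybar)) = 81
Cov = 81 / 6 = 13.5

13.5000


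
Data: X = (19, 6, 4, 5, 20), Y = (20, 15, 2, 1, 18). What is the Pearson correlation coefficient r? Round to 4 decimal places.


r = sum((xi-xbar)(yi-ybar)) / sqrt(sum((xi-xbar)^2) * sum((yi-ybar)^2))
n = 5, xbar = 54/5 = 10.8, ybar = 56/5 = 11.2
Sxy = sum((xi-xbar)(yi-ybar)) = 238.2
Sxx = sum((xi-xbar)^2) = 254.8
Syy = sum((yi-ybar)^2) = 326.8
sqrt(Sxx*Syy) ≈ 288.563061
r = Sxy / sqrt(Sxx*Syy) = 238.2 / 288.563061 ≈ 0.825469

0.8255


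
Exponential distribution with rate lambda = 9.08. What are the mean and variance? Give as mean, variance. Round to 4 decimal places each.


mean = 1/lam, var = 1/lam^2
mean = 1 / 9.08 = 25/227 ≈ 0.110132
lam^2 = 9.08^2 = 82.4464
var = 1 / 82.4464 ≈ 0.012129

0.1101, 0.0121


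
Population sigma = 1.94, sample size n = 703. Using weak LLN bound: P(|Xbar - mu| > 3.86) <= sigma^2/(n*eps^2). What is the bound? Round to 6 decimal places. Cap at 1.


bound = min(1, sigma^2/(n*eps^2))
sigma^2 = 1.94^2 = 3.7636
n*eps^2 = 703 * 3.86^2 = 703 * 14.8996 = 10474.4188
sigma^2/(n*eps^2) = 3.7636 / 10474.4188 ≈ 0.00035931

0.000359


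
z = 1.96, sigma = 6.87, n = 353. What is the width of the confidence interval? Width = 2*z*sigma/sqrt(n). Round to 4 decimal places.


width = 2*z*sigma/sqrt(n)
2*z*sigma = 2 * 1.96 * 6.87 = 26.9304
sqrt(353) ≈ 18.788294
width = 26.9304 / 18.788294 ≈ 1.433361

1.4334


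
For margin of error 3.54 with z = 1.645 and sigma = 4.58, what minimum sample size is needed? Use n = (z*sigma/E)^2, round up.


z*sigma/E = 1.645 * 4.58 / 3.54 ≈ 2.128277
(z*sigma/E)^2 ≈ 4.529562
round up: n = 5

5


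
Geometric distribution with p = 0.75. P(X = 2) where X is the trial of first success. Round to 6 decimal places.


P = (1-p)^(k-1) * p
(1-p)^(k-1) = 0.25^1 = 0.25
P = 0.25 * 0.75 = 0.1875

0.187500


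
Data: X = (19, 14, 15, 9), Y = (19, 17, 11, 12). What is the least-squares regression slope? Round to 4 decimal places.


b = sum((xi-xbar)(yi-ybar)) / sum((xi-xbar)^2)
n = 4, xbar = 57/4 = 14.25, ybar = 59/4 = 14.75
Sxy = sum((xi-xbar)(yi-ybar)) = 31.25
Sxx = sum((xi-xbar)^2) = 50.75
b = Sxy / Sxx = 125/203 ≈ 0.615764

0.6158


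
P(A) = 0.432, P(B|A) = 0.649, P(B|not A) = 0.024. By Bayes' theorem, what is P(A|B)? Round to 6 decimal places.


P(A|B) = P(B|A)*P(A) / P(B), P(B) = P(B|A)*P(A) + P(B|not A)*P(not A)
P(B|A)*P(A) = 0.649 * 0.432 = 0.280368
P(B|not A)*P(not A) = 0.024 * 0.568 = 0.013632
P(B) = 0.280368 + 0.013632 = 0.294
P(A|B) = 0.280368 / 0.294 = 5841/6125 ≈ 0.95363265

0.953633


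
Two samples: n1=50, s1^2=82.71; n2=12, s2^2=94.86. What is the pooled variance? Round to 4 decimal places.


sp^2 = ((n1-1)*s1^2 + (n2-1)*s2^2)/(n1+n2-2)
(n1-1)*s1^2 = 49 * 82.71 = 4052.79
(n2-1)*s2^2 = 11 * 94.86 = 1043.46
numerator = 4052.79 + 1043.46 = 5096.25
n1+n2-2 = 60
sp^2 = 5096.25 / 60 = 84.9375

84.9375


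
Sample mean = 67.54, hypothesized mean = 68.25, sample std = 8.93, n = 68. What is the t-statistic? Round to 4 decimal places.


t = (xbar - mu0) / (s/sqrt(n))
xbar - mu0 = 67.54 - 68.25 = -0.71
sqrt(68) ≈ 8.24621125
s/sqrt(n) = 8.93 / 8.24621125 ≈ 1.08292157
t = -0.71 / 1.08292157 ≈ -0.655634

-0.6556


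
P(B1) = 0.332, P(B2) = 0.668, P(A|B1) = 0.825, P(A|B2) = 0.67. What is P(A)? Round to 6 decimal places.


P(A) = P(A|B1)*P(B1) + P(A|B2)*P(B2)
P(A|B1)*P(B1) = 0.825 * 0.332 = 0.2739
P(A|B2)*P(B2) = 0.67 * 0.668 = 0.44756
P(A) = 0.2739 + 0.44756 = 0.72146

0.721460


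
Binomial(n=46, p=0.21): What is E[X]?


E[X] = n*p = 46 * 0.21 = 9.66

9.66


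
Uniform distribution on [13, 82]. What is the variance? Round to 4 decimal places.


Var = (b-a)^2 / 12
(b-a)^2 = (82 - 13)^2 = 4761
Var = 4761/12 = 396.75

396.7500


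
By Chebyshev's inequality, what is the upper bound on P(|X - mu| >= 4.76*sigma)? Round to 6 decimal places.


P <= 1/k^2
k^2 = 4.76^2 = 22.6576
1/k^2 = 1 / 22.6576 ≈ 0.04413530

0.044135


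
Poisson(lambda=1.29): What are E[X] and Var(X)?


E[X] = Var(X) = lambda = 1.29

1.29, 1.29


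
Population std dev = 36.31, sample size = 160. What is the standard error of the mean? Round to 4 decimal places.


SE = sigma / sqrt(n)
sqrt(160) ≈ 12.649111
SE = 36.31 / 12.649111 ≈ 2.870558

2.8706


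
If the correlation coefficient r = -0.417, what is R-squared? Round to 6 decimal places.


R^2 = r^2 = (-0.417)^2 = 0.173889

0.173889


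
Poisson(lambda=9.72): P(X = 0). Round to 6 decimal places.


P = e^(-lam) * lam^k / k!
e^(-9.72) ≈ 0.00006007000
lam^k = 9.72^0 = 1
k! = 0! = 1
P = 0.00006007000 * 1 / 1 ≈ 0.000060

0.000060


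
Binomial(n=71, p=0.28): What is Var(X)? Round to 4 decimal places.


Var = n*p*(1-p) = 71 * 0.28 * 0.72 = 14.3136

14.3136


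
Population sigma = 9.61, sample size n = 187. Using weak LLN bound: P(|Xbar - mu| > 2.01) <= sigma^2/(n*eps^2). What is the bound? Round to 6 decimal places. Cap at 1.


bound = min(1, sigma^2/(n*eps^2))
sigma^2 = 9.61^2 = 92.3521
n*eps^2 = 187 * 2.01^2 = 187 * 4.0401 = 755.4987
sigma^2/(n*eps^2) = 92.3521 / 755.4987 ≈ 0.12223992

0.122240


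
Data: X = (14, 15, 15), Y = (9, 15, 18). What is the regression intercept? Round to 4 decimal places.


a = ybar - b*xbar, where b = sum((xi-xbar)(yi-ybar)) / sum((xi-xbar)^2)
n = 3, xbar = 44/3 ≈ 14.666667, ybar = 42/3 = 14
Sxy = sum((xi-xbar)(yi-ybar)) = 5
Sxx = sum((xi-xbar)^2) = 2/3 ≈ 0.666667
b = Sxy / Sxx = 7.5
a = 14 - 7.5 * 14.666667 = -96

-96.0000


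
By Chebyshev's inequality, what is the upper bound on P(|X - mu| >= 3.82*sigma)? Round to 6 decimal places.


P <= 1/k^2
k^2 = 3.82^2 = 14.5924
1/k^2 = 1 / 14.5924 ≈ 0.06852882

0.068529


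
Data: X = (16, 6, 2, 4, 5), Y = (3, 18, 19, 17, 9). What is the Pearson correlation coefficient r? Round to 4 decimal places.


r = sum((xi-xbar)(yi-ybar)) / sqrt(sum((xi-xbar)^2) * sum((yi-ybar)^2))
n = 5, xbar = 33/5 = 6.6, ybar = 66/5 = 13.2
Sxy = sum((xi-xbar)(yi-ybar)) = -128.6
Sxx = sum((xi-xbar)^2) = 119.2
Syy = sum((yi-ybar)^2) = 192.8
sqrt(Sxx*Syy) ≈ 151.597361
r = Sxy / sqrt(Sxx*Syy) = -128.6 / 151.597361 ≈ -0.848300

-0.8483


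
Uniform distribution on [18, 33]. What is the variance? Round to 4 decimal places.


Var = (b-a)^2 / 12
(b-a)^2 = (33 - 18)^2 = 225
Var = 225/12 = 18.75

18.7500


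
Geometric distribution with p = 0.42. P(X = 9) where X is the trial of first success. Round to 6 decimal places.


P = (1-p)^(k-1) * p
(1-p)^(k-1) = 0.58^8 ≈ 0.01280631
P = 0.01280631 * 0.42 ≈ 0.005378649

0.005379


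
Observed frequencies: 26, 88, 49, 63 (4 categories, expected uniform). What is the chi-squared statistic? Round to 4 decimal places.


chi2 = sum((O-E)^2/E), E = total/4
total = 226, E = 226/4 = 56.5
(26 - 56.5)^2 / 56.5 = 930.25 / 56.5 = 3721/226 ≈ 16.464602
(88 - 56.5)^2 / 56.5 = 992.25 / 56.5 = 3969/226 ≈ 17.561947
(49 - 56.5)^2 / 56.5 = 56.25 / 56.5 = 225/226 ≈ 0.995575
(63 - 56.5)^2 / 56.5 = 42.25 / 56.5 = 169/226 ≈ 0.747788
chi2 = 4042/113 ≈ 35.769912

35.7699


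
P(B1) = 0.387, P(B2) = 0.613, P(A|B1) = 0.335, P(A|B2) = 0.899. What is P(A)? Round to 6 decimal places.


P(A) = P(A|B1)*P(B1) + P(A|B2)*P(B2)
P(A|B1)*P(B1) = 0.335 * 0.387 = 0.129645
P(A|B2)*P(B2) = 0.899 * 0.613 = 0.551087
P(A) = 0.129645 + 0.551087 = 0.680732

0.680732


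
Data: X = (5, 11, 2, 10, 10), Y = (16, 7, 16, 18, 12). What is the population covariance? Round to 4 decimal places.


Cov = (1/n)*sum((xi-xbar)(yi-ybar))
n = 5, xbar = 38/5 = 7.6, ybar = 69/5 = 13.8
sum((xi-xbar)(yi-ybar)) = -35.4
Cov = -35.4 / 5 = -7.08

-7.0800


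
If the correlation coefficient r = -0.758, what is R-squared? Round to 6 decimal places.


R^2 = r^2 = (-0.758)^2 = 0.574564

0.574564


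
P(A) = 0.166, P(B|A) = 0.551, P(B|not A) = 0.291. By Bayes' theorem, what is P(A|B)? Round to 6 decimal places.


P(A|B) = P(B|A)*P(A) / P(B), P(B) = P(B|A)*P(A) + P(B|not A)*P(not A)
P(B|A)*P(A) = 0.551 * 0.166 = 0.091466
P(B|not A)*P(not A) = 0.291 * 0.834 = 0.242694
P(B) = 0.091466 + 0.242694 = 0.33416
P(A|B) = 0.091466 / 0.33416 ≈ 0.27371918

0.273719


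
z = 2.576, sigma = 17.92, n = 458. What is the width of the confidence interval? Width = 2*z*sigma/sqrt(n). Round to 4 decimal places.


width = 2*z*sigma/sqrt(n)
2*z*sigma = 2 * 2.576 * 17.92 = 92.32384
sqrt(458) ≈ 21.400935
width = 92.32384 / 21.400935 ≈ 4.314010

4.3140


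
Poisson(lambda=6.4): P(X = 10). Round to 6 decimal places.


P = e^(-lam) * lam^k / k!
e^(-6.4) ≈ 0.001661557
lam^k = 6.4^10 ≈ 115292150.460685
k! = 10! = 3628800
P = 0.001661557 * 115292150.460685 / 3628800 ≈ 0.052790

0.052790


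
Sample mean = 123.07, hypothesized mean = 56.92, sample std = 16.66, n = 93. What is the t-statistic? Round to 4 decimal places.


t = (xbar - mu0) / (s/sqrt(n))
xbar - mu0 = 123.07 - 56.92 = 66.15
sqrt(93) ≈ 9.64365076
s/sqrt(n) = 16.66 / 9.64365076 ≈ 1.72756152
t = 66.15 / 1.72756152 ≈ 38.290966

38.2910


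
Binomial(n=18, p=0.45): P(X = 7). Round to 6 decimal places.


P = C(n,k) * p^k * (1-p)^(n-k)
C(18,7) = 31824
p^k = 0.45^7 ≈ 0.003736695
(1-p)^(n-k) = 0.55^11 ≈ 0.001393123
P = 31824 * 0.003736695 * 0.001393123 ≈ 0.165665

0.165665


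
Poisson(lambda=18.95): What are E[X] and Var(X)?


E[X] = Var(X) = lambda = 18.95

18.95, 18.95


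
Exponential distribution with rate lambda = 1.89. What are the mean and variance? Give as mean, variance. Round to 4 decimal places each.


mean = 1/lam, var = 1/lam^2
mean = 1 / 1.89 = 100/189 ≈ 0.529101
lam^2 = 1.89^2 = 3.5721
var = 1 / 3.5721 ≈ 0.279947

0.5291, 0.2799


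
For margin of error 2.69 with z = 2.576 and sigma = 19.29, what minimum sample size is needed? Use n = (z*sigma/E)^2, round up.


z*sigma/E = 2.576 * 19.29 / 2.69 ≈ 18.472506
(z*sigma/E)^2 ≈ 341.233462
round up: n = 342

342


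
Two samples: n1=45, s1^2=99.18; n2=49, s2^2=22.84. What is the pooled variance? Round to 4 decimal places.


sp^2 = ((n1-1)*s1^2 + (n2-1)*s2^2)/(n1+n2-2)
(n1-1)*s1^2 = 44 * 99.18 = 4363.92
(n2-1)*s2^2 = 48 * 22.84 = 1096.32
numerator = 4363.92 + 1096.32 = 5460.24
n1+n2-2 = 92
sp^2 = 5460.24 / 92 = 68253/1150 ≈ 59.350435

59.3504


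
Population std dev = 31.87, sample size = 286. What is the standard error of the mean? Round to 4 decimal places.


SE = sigma / sqrt(n)
sqrt(286) ≈ 16.911535
SE = 31.87 / 16.911535 ≈ 1.884513

1.8845


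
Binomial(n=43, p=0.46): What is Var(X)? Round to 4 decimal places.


Var = n*p*(1-p) = 43 * 0.46 * 0.54 = 10.6812

10.6812


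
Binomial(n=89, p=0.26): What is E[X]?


E[X] = n*p = 89 * 0.26 = 23.14

23.14


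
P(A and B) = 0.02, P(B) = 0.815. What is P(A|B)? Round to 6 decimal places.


P(A|B) = P(A and B) / P(B) = 0.02 / 0.815 = 4/163 ≈ 0.02453988

0.024540


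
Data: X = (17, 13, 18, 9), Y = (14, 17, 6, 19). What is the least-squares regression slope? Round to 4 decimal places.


b = sum((xi-xbar)(yi-ybar)) / sum((xi-xbar)^2)
n = 4, xbar = 57/4 = 14.25, ybar = 56/4 = 14
Sxy = sum((xi-xbar)(yi-ybar)) = -60
Sxx = sum((xi-xbar)^2) = 50.75
b = Sxy / Sxx = -240/203 ≈ -1.182266

-1.1823


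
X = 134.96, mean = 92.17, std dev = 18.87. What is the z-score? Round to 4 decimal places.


z = (X - mu) / sigma
X - mu = 134.96 - 92.17 = 42.79
z = 42.79 / 18.87 = 4279/1887 ≈ 2.267621

2.2676


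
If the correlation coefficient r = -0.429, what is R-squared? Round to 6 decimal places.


R^2 = r^2 = (-0.429)^2 = 0.184041

0.184041


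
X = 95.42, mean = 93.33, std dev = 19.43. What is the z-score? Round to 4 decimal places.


z = (X - mu) / sigma
X - mu = 95.42 - 93.33 = 2.09
z = 2.09 / 19.43 = 209/1943 ≈ 0.107566

0.1076


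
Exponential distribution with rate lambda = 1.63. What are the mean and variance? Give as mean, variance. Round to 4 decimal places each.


mean = 1/lam, var = 1/lam^2
mean = 1 / 1.63 = 100/163 ≈ 0.613497
lam^2 = 1.63^2 = 2.6569
var = 1 / 2.6569 ≈ 0.376378

0.6135, 0.3764


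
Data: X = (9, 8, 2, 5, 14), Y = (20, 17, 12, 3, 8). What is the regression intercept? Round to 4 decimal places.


a = ybar - b*xbar, where b = sum((xi-xbar)(yi-ybar)) / sum((xi-xbar)^2)
n = 5, xbar = 38/5 = 7.6, ybar = 60/5 = 12
Sxy = sum((xi-xbar)(yi-ybar)) = 11
Sxx = sum((xi-xbar)^2) = 81.2
b = Sxy / Sxx = 55/406 ≈ 0.135468
a = 12 - 0.135468 * 7.6 = 2227/203 ≈ 10.970443

10.9704


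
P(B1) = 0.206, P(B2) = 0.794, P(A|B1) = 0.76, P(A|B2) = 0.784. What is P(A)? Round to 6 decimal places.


P(A) = P(A|B1)*P(B1) + P(A|B2)*P(B2)
P(A|B1)*P(B1) = 0.76 * 0.206 = 0.15656
P(A|B2)*P(B2) = 0.784 * 0.794 = 0.622496
P(A) = 0.15656 + 0.622496 = 0.779056

0.779056


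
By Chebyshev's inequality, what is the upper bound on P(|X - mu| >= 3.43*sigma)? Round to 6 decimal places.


P <= 1/k^2
k^2 = 3.43^2 = 11.7649
1/k^2 = 1 / 11.7649 ≈ 0.08499860

0.084999


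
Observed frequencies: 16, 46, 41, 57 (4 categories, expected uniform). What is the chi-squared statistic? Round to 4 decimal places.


chi2 = sum((O-E)^2/E), E = total/4
total = 160, E = 160/4 = 40
(16 - 40)^2 / 40 = 576 / 40 = 14.4
(46 - 40)^2 / 40 = 36 / 40 = 0.9
(41 - 40)^2 / 40 = 1 / 40 = 0.025
(57 - 40)^2 / 40 = 289 / 40 = 7.225
chi2 = 22.55

22.5500


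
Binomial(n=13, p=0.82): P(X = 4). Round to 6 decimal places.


P = C(n,k) * p^k * (1-p)^(n-k)
C(13,4) = 715
p^k = 0.82^4 ≈ 0.4521218
(1-p)^(n-k) = 0.18^9 ≈ 0.0000001983593
P = 715 * 0.4521218 * 0.0000001983593 ≈ 0.000064

0.000064


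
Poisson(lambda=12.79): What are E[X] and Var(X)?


E[X] = Var(X) = lambda = 12.79

12.79, 12.79


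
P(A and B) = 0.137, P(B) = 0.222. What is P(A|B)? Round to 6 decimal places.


P(A|B) = P(A and B) / P(B) = 0.137 / 0.222 = 137/222 ≈ 0.61711712

0.617117


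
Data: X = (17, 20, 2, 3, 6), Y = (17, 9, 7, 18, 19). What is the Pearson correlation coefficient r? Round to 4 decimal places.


r = sum((xi-xbar)(yi-ybar)) / sqrt(sum((xi-xbar)^2) * sum((yi-ybar)^2))
n = 5, xbar = 48/5 = 9.6, ybar = 70/5 = 14
Sxy = sum((xi-xbar)(yi-ybar)) = -21
Sxx = sum((xi-xbar)^2) = 277.2
Syy = sum((yi-ybar)^2) = 124
sqrt(Sxx*Syy) ≈ 185.399029
r = Sxy / sqrt(Sxx*Syy) = -21 / 185.399029 ≈ -0.113269

-0.1133


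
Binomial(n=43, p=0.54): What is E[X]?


E[X] = n*p = 43 * 0.54 = 23.22

23.22


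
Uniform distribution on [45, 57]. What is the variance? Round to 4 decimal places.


Var = (b-a)^2 / 12
(b-a)^2 = (57 - 45)^2 = 144
Var = 144/12 = 12

12.0000


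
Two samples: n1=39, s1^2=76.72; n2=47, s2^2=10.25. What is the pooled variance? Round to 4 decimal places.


sp^2 = ((n1-1)*s1^2 + (n2-1)*s2^2)/(n1+n2-2)
(n1-1)*s1^2 = 38 * 76.72 = 2915.36
(n2-1)*s2^2 = 46 * 10.25 = 471.5
numerator = 2915.36 + 471.5 = 3386.86
n1+n2-2 = 84
sp^2 = 3386.86 / 84 = 169343/4200 ≈ 40.319762

40.3198


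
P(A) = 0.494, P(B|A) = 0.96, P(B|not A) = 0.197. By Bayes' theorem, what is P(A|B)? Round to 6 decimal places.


P(A|B) = P(B|A)*P(A) / P(B), P(B) = P(B|A)*P(A) + P(B|not A)*P(not A)
P(B|A)*P(A) = 0.96 * 0.494 = 0.47424
P(B|not A)*P(not A) = 0.197 * 0.506 = 0.099682
P(B) = 0.47424 + 0.099682 = 0.573922
P(A|B) = 0.47424 / 0.573922 ≈ 0.82631438

0.826314


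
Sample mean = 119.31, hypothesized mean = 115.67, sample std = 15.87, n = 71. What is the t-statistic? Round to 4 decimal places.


t = (xbar - mu0) / (s/sqrt(n))
xbar - mu0 = 119.31 - 115.67 = 3.64
sqrt(71) ≈ 8.42614977
s/sqrt(n) = 15.87 / 8.42614977 ≈ 1.88342249
t = 3.64 / 1.88342249 ≈ 1.932652

1.9327


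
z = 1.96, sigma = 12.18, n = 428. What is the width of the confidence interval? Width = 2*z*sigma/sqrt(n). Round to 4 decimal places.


width = 2*z*sigma/sqrt(n)
2*z*sigma = 2 * 1.96 * 12.18 = 47.7456
sqrt(428) ≈ 20.688161
width = 47.7456 / 20.688161 ≈ 2.307871

2.3079


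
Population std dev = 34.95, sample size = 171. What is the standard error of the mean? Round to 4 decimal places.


SE = sigma / sqrt(n)
sqrt(171) ≈ 13.076697
SE = 34.95 / 13.076697 ≈ 2.672693

2.6727


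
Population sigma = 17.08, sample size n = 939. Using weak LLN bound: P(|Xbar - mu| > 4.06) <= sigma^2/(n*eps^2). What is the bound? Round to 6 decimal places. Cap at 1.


bound = min(1, sigma^2/(n*eps^2))
sigma^2 = 17.08^2 = 291.7264
n*eps^2 = 939 * 4.06^2 = 939 * 16.4836 = 15478.1004
sigma^2/(n*eps^2) = 291.7264 / 15478.1004 ≈ 0.01884769

0.018848


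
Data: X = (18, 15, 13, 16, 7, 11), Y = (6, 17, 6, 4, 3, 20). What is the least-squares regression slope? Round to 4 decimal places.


b = sum((xi-xbar)(yi-ybar)) / sum((xi-xbar)^2)
n = 6, xbar = 80/6 = 40/3 ≈ 13.333333, ybar = 56/6 = 28/3 ≈ 9.333333
Sxy = sum((xi-xbar)(yi-ybar)) = -2/3 ≈ -0.666667
Sxx = sum((xi-xbar)^2) = 232/3 ≈ 77.333333
b = Sxy / Sxx = -1/116 ≈ -0.008621

-0.0086


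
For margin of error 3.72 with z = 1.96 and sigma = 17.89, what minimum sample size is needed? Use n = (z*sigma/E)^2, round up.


z*sigma/E = 1.96 * 17.89 / 3.72 = 87661/9300 ≈ 9.425914
(z*sigma/E)^2 ≈ 88.847854
round up: n = 89

89


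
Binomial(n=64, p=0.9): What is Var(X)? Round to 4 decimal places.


Var = n*p*(1-p) = 64 * 0.9 * 0.1 = 5.76

5.7600


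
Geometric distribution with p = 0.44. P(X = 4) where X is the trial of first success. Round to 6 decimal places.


P = (1-p)^(k-1) * p
(1-p)^(k-1) = 0.56^3 = 0.175616
P = 0.175616 * 0.44 = 0.07727104

0.077271


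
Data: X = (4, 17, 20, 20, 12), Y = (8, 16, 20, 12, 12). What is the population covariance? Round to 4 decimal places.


Cov = (1/n)*sum((xi-xbar)(yi-ybar))
n = 5, xbar = 73/5 = 14.6, ybar = 68/5 = 13.6
sum((xi-xbar)(yi-ybar)) = 95.2
Cov = 95.2 / 5 = 19.04

19.0400


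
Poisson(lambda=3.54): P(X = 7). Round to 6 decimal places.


P = e^(-lam) * lam^k / k!
e^(-3.54) ≈ 0.02901333
lam^k = 3.54^7 ≈ 6966.631421
k! = 7! = 5040
P = 0.02901333 * 6966.631421 / 5040 ≈ 0.040104

0.040104


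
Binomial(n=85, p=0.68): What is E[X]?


E[X] = n*p = 85 * 0.68 = 57.8

57.8


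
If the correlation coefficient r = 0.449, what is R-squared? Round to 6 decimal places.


R^2 = r^2 = (0.449)^2 = 0.201601

0.201601


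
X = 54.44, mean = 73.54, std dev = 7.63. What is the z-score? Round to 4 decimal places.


z = (X - mu) / sigma
X - mu = 54.44 - 73.54 = -19.1
z = -19.1 / 7.63 = -1910/763 ≈ -2.503277

-2.5033


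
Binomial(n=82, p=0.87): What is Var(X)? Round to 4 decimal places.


Var = n*p*(1-p) = 82 * 0.87 * 0.13 = 9.2742

9.2742


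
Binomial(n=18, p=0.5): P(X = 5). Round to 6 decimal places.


P = C(n,k) * p^k * (1-p)^(n-k)
C(18,5) = 8568
p^k = 0.5^5 = 0.03125
(1-p)^(n-k) = 0.5^13 = 1/8192 ≈ 0.0001220703
P = 8568 * 0.03125 * 0.0001220703 ≈ 0.032684

0.032684


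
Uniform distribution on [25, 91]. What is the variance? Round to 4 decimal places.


Var = (b-a)^2 / 12
(b-a)^2 = (91 - 25)^2 = 4356
Var = 4356/12 = 363

363.0000


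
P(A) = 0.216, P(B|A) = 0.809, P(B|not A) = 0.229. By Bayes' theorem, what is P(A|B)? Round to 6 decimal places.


P(A|B) = P(B|A)*P(A) / P(B), P(B) = P(B|A)*P(A) + P(B|not A)*P(not A)
P(B|A)*P(A) = 0.809 * 0.216 = 0.174744
P(B|not A)*P(not A) = 0.229 * 0.784 = 0.179536
P(B) = 0.174744 + 0.179536 = 0.35428
P(A|B) = 0.174744 / 0.35428 ≈ 0.49323699

0.493237


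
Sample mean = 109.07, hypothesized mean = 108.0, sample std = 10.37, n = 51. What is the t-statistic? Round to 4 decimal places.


t = (xbar - mu0) / (s/sqrt(n))
xbar - mu0 = 109.07 - 108.0 = 1.07
sqrt(51) ≈ 7.14142843
s/sqrt(n) = 10.37 / 7.14142843 ≈ 1.45209045
t = 1.07 / 1.45209045 ≈ 0.736869

0.7369


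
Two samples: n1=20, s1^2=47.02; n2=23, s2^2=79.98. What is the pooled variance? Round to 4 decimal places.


sp^2 = ((n1-1)*s1^2 + (n2-1)*s2^2)/(n1+n2-2)
(n1-1)*s1^2 = 19 * 47.02 = 893.38
(n2-1)*s2^2 = 22 * 79.98 = 1759.56
numerator = 893.38 + 1759.56 = 2652.94
n1+n2-2 = 41
sp^2 = 2652.94 / 41 = 132647/2050 ≈ 64.705854

64.7059


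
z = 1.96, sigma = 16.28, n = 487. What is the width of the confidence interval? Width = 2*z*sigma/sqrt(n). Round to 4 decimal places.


width = 2*z*sigma/sqrt(n)
2*z*sigma = 2 * 1.96 * 16.28 = 63.8176
sqrt(487) ≈ 22.068076
width = 63.8176 / 22.068076 ≈ 2.891851

2.8919


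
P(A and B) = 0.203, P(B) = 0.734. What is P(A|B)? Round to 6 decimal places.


P(A|B) = P(A and B) / P(B) = 0.203 / 0.734 = 203/734 ≈ 0.27656676

0.276567


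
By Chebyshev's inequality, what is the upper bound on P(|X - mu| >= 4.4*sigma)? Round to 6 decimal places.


P <= 1/k^2
k^2 = 4.4^2 = 19.36
1/k^2 = 1 / 19.36 = 25/484 ≈ 0.05165289

0.051653


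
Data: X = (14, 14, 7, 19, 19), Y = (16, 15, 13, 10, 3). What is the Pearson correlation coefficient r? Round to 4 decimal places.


r = sum((xi-xbar)(yi-ybar)) / sqrt(sum((xi-xbar)^2) * sum((yi-ybar)^2))
n = 5, xbar = 73/5 = 14.6, ybar = 57/5 = 11.4
Sxy = sum((xi-xbar)(yi-ybar)) = -60.2
Sxx = sum((xi-xbar)^2) = 97.2
Syy = sum((yi-ybar)^2) = 109.2
sqrt(Sxx*Syy) ≈ 103.025434
r = Sxy / sqrt(Sxx*Syy) = -60.2 / 103.025434 ≈ -0.584322

-0.5843


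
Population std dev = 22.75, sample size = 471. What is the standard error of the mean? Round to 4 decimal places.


SE = sigma / sqrt(n)
sqrt(471) ≈ 21.702534
SE = 22.75 / 21.702534 ≈ 1.048265

1.0483


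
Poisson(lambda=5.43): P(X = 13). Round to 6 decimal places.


P = e^(-lam) * lam^k / k!
e^(-5.43) ≈ 0.004383096
lam^k = 5.43^13 ≈ 3567777683.532641
k! = 13! = 6227020800
P = 0.004383096 * 3567777683.532641 / 6227020800 ≈ 0.002511

0.002511


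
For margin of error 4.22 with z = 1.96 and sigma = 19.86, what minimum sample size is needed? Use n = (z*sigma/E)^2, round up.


z*sigma/E = 1.96 * 19.86 / 4.22 = 48657/5275 ≈ 9.224076
(z*sigma/E)^2 ≈ 85.083575
round up: n = 86

86


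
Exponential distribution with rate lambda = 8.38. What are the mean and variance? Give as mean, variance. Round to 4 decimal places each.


mean = 1/lam, var = 1/lam^2
mean = 1 / 8.38 = 50/419 ≈ 0.119332
lam^2 = 8.38^2 = 70.2244
var = 1 / 70.2244 ≈ 0.014240

0.1193, 0.0142


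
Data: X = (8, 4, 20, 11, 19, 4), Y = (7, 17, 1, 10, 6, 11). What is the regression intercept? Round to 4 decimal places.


a = ybar - b*xbar, where b = sum((xi-xbar)(yi-ybar)) / sum((xi-xbar)^2)
n = 6, xbar = 66/6 = 11, ybar = 52/6 = 26/3 ≈ 8.666667
Sxy = sum((xi-xbar)(yi-ybar)) = -160
Sxx = sum((xi-xbar)^2) = 252
b = Sxy / Sxx = -40/63 ≈ -0.634921
a = 8.666667 - (-0.634921) * 11 = 986/63 ≈ 15.650794

15.6508


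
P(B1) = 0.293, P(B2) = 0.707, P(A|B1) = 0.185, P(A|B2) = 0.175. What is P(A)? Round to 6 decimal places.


P(A) = P(A|B1)*P(B1) + P(A|B2)*P(B2)
P(A|B1)*P(B1) = 0.185 * 0.293 = 0.054205
P(A|B2)*P(B2) = 0.175 * 0.707 = 0.123725
P(A) = 0.054205 + 0.123725 = 0.17793

0.177930


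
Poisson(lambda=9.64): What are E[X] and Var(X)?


E[X] = Var(X) = lambda = 9.64

9.64, 9.64


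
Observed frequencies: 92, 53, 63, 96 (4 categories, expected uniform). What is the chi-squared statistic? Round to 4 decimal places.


chi2 = sum((O-E)^2/E), E = total/4
total = 304, E = 304/4 = 76
(92 - 76)^2 / 76 = 256 / 76 = 64/19 ≈ 3.368421
(53 - 76)^2 / 76 = 529 / 76 = 529/76 ≈ 6.960526
(63 - 76)^2 / 76 = 169 / 76 = 169/76 ≈ 2.223684
(96 - 76)^2 / 76 = 400 / 76 = 100/19 ≈ 5.263158
chi2 = 677/38 ≈ 17.815789

17.8158


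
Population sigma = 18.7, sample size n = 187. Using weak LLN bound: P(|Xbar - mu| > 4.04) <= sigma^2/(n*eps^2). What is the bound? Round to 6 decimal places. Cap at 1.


bound = min(1, sigma^2/(n*eps^2))
sigma^2 = 18.7^2 = 349.69
n*eps^2 = 187 * 4.04^2 = 187 * 16.3216 = 3052.1392
sigma^2/(n*eps^2) = 349.69 / 3052.1392 ≈ 0.11457210

0.114572


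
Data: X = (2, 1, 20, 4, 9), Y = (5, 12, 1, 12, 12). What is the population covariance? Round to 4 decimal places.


Cov = (1/n)*sum((xi-xbar)(yi-ybar))
n = 5, xbar = 36/5 = 7.2, ybar = 42/5 = 8.4
sum((xi-xbar)(yi-ybar)) = -104.4
Cov = -104.4 / 5 = -20.88

-20.8800


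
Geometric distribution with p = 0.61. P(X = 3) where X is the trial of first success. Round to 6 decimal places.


P = (1-p)^(k-1) * p
(1-p)^(k-1) = 0.39^2 = 0.1521
P = 0.1521 * 0.61 = 0.092781

0.092781


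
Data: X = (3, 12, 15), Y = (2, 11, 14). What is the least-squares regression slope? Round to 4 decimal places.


b = sum((xi-xbar)(yi-ybar)) / sum((xi-xbar)^2)
n = 3, xbar = 30/3 = 10, ybar = 27/3 = 9
Sxy = sum((xi-xbar)(yi-ybar)) = 78
Sxx = sum((xi-xbar)^2) = 78
b = Sxy / Sxx = 1

1.0000


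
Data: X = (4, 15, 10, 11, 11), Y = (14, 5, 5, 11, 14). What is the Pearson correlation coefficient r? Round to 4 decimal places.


r = sum((xi-xbar)(yi-ybar)) / sqrt(sum((xi-xbar)^2) * sum((yi-ybar)^2))
n = 5, xbar = 51/5 = 10.2, ybar = 49/5 = 9.8
Sxy = sum((xi-xbar)(yi-ybar)) = -43.8
Sxx = sum((xi-xbar)^2) = 62.8
Syy = sum((yi-ybar)^2) = 82.8
sqrt(Sxx*Syy) ≈ 72.109916
r = Sxy / sqrt(Sxx*Syy) = -43.8 / 72.109916 ≈ -0.607406

-0.6074


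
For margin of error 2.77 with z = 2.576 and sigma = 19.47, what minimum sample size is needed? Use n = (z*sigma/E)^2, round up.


z*sigma/E = 2.576 * 19.47 / 2.77 ≈ 18.106397
(z*sigma/E)^2 ≈ 327.841616
round up: n = 328

328


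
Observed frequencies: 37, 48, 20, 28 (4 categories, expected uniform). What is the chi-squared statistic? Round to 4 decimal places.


chi2 = sum((O-E)^2/E), E = total/4
total = 133, E = 133/4 = 33.25
(37 - 33.25)^2 / 33.25 = 14.0625 / 33.25 = 225/532 ≈ 0.422932
(48 - 33.25)^2 / 33.25 = 217.5625 / 33.25 = 3481/532 ≈ 6.543233
(20 - 33.25)^2 / 33.25 = 175.5625 / 33.25 = 2809/532 ≈ 5.280075
(28 - 33.25)^2 / 33.25 = 27.5625 / 33.25 = 63/76 ≈ 0.828947
chi2 = 1739/133 ≈ 13.075188

13.0752


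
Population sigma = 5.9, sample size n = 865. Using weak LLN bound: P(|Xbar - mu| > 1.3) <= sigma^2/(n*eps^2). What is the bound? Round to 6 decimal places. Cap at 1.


bound = min(1, sigma^2/(n*eps^2))
sigma^2 = 5.9^2 = 34.81
n*eps^2 = 865 * 1.3^2 = 865 * 1.69 = 1461.85
sigma^2/(n*eps^2) = 34.81 / 1461.85 ≈ 0.02381229

0.023812


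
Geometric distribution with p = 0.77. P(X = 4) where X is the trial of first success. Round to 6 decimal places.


P = (1-p)^(k-1) * p
(1-p)^(k-1) = 0.23^3 = 0.012167
P = 0.012167 * 0.77 = 0.00936859

0.009369


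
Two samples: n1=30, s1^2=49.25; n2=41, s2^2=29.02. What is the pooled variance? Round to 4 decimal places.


sp^2 = ((n1-1)*s1^2 + (n2-1)*s2^2)/(n1+n2-2)
(n1-1)*s1^2 = 29 * 49.25 = 1428.25
(n2-1)*s2^2 = 40 * 29.02 = 1160.8
numerator = 1428.25 + 1160.8 = 2589.05
n1+n2-2 = 69
sp^2 = 2589.05 / 69 = 51781/1380 ≈ 37.522464

37.5225


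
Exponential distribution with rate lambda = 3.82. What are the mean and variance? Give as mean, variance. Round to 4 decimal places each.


mean = 1/lam, var = 1/lam^2
mean = 1 / 3.82 = 50/191 ≈ 0.261780
lam^2 = 3.82^2 = 14.5924
var = 1 / 14.5924 ≈ 0.068529

0.2618, 0.0685


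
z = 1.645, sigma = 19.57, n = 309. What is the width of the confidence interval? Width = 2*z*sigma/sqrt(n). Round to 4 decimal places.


width = 2*z*sigma/sqrt(n)
2*z*sigma = 2 * 1.645 * 19.57 = 64.3853
sqrt(309) ≈ 17.578396
width = 64.3853 / 17.578396 ≈ 3.662752

3.6628


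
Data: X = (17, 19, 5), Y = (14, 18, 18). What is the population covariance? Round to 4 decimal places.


Cov = (1/n)*sum((xi-xbar)(yi-ybar))
n = 3, xbar = 41/3 ≈ 13.666667, ybar = 50/3 ≈ 16.666667
sum((xi-xbar)(yi-ybar)) = -40/3 ≈ -13.333333
Cov = -13.333333 / 3 = -40/9 ≈ -4.444444

-4.4444


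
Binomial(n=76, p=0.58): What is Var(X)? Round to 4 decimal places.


Var = n*p*(1-p) = 76 * 0.58 * 0.42 = 18.5136

18.5136


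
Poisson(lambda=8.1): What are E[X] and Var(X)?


E[X] = Var(X) = lambda = 8.1

8.1, 8.1


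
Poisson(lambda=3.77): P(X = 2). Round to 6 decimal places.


P = e^(-lam) * lam^k / k!
e^(-3.77) ≈ 0.02305206
lam^k = 3.77^2 = 14.2129
k! = 2! = 2
P = 0.02305206 * 14.2129 / 2 ≈ 0.163818

0.163818


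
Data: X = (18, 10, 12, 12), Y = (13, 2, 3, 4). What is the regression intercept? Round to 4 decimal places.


a = ybar - b*xbar, where b = sum((xi-xbar)(yi-ybar)) / sum((xi-xbar)^2)
n = 4, xbar = 52/4 = 13, ybar = 22/4 = 5.5
Sxy = sum((xi-xbar)(yi-ybar)) = 52
Sxx = sum((xi-xbar)^2) = 36
b = Sxy / Sxx = 13/9 ≈ 1.444444
a = 5.5 - 1.444444 * 13 = -239/18 ≈ -13.277778

-13.2778


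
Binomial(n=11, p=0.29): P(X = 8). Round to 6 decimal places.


P = C(n,k) * p^k * (1-p)^(n-k)
C(11,8) = 165
p^k = 0.29^8 ≈ 0.00005002464
(1-p)^(n-k) = 0.71^3 = 0.357911
P = 165 * 0.00005002464 * 0.357911 ≈ 0.002954

0.002954


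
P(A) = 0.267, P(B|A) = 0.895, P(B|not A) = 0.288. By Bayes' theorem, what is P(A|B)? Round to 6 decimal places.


P(A|B) = P(B|A)*P(A) / P(B), P(B) = P(B|A)*P(A) + P(B|not A)*P(not A)
P(B|A)*P(A) = 0.895 * 0.267 = 0.238965
P(B|not A)*P(not A) = 0.288 * 0.733 = 0.211104
P(B) = 0.238965 + 0.211104 = 0.450069
P(A|B) = 0.238965 / 0.450069 ≈ 0.53095192

0.530952


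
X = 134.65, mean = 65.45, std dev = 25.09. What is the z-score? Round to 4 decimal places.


z = (X - mu) / sigma
X - mu = 134.65 - 65.45 = 69.2
z = 69.2 / 25.09 = 6920/2509 ≈ 2.758071

2.7581


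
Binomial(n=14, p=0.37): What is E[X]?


E[X] = n*p = 14 * 0.37 = 5.18

5.18


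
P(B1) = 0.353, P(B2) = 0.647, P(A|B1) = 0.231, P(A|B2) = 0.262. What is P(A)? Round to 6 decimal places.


P(A) = P(A|B1)*P(B1) + P(A|B2)*P(B2)
P(A|B1)*P(B1) = 0.231 * 0.353 = 0.081543
P(A|B2)*P(B2) = 0.262 * 0.647 = 0.169514
P(A) = 0.081543 + 0.169514 = 0.251057

0.251057


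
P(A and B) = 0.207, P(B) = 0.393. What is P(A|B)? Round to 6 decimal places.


P(A|B) = P(A and B) / P(B) = 0.207 / 0.393 = 69/131 ≈ 0.52671756

0.526718


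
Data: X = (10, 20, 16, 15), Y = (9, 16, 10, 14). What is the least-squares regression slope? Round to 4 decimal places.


b = sum((xi-xbar)(yi-ybar)) / sum((xi-xbar)^2)
n = 4, xbar = 61/4 = 15.25, ybar = 49/4 = 12.25
Sxy = sum((xi-xbar)(yi-ybar)) = 32.75
Sxx = sum((xi-xbar)^2) = 50.75
b = Sxy / Sxx = 131/203 ≈ 0.645320

0.6453


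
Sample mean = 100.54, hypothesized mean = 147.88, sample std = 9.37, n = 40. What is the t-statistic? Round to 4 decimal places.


t = (xbar - mu0) / (s/sqrt(n))
xbar - mu0 = 100.54 - 147.88 = -47.34
sqrt(40) ≈ 6.32455532
s/sqrt(n) = 9.37 / 6.32455532 ≈ 1.48152708
t = -47.34 / 1.48152708 ≈ -31.953516

-31.9535


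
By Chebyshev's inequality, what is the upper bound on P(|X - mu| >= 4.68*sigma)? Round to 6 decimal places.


P <= 1/k^2
k^2 = 4.68^2 = 21.9024
1/k^2 = 1 / 21.9024 ≈ 0.04565710

0.045657


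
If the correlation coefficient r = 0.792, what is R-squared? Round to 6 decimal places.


R^2 = r^2 = (0.792)^2 = 0.627264

0.627264


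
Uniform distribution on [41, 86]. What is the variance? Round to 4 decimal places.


Var = (b-a)^2 / 12
(b-a)^2 = (86 - 41)^2 = 2025
Var = 2025/12 = 168.75

168.7500


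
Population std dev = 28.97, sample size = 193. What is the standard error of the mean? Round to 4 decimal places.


SE = sigma / sqrt(n)
sqrt(193) ≈ 13.892444
SE = 28.97 / 13.892444 ≈ 2.085306

2.0853


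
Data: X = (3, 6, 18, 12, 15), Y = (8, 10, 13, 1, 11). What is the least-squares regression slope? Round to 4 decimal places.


b = sum((xi-xbar)(yi-ybar)) / sum((xi-xbar)^2)
n = 5, xbar = 54/5 = 10.8, ybar = 43/5 = 8.6
Sxy = sum((xi-xbar)(yi-ybar)) = 30.6
Sxx = sum((xi-xbar)^2) = 154.8
b = Sxy / Sxx = 17/86 ≈ 0.197674

0.1977


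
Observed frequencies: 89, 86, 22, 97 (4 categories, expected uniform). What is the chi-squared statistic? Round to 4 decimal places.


chi2 = sum((O-E)^2/E), E = total/4
total = 294, E = 294/4 = 73.5
(89 - 73.5)^2 / 73.5 = 240.25 / 73.5 = 961/294 ≈ 3.268707
(86 - 73.5)^2 / 73.5 = 156.25 / 73.5 = 625/294 ≈ 2.125850
(22 - 73.5)^2 / 73.5 = 2652.25 / 73.5 = 10609/294 ≈ 36.085034
(97 - 73.5)^2 / 73.5 = 552.25 / 73.5 = 2209/294 ≈ 7.513605
chi2 = 7202/147 ≈ 48.993197

48.9932


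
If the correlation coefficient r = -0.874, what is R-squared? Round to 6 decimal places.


R^2 = r^2 = (-0.874)^2 = 0.763876

0.763876


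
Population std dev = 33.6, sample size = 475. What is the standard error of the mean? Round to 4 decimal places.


SE = sigma / sqrt(n)
sqrt(475) ≈ 21.794495
SE = 33.6 / 21.794495 ≈ 1.541674

1.5417


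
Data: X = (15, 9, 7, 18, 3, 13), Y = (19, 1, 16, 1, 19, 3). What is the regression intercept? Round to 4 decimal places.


a = ybar - b*xbar, where b = sum((xi-xbar)(yi-ybar)) / sum((xi-xbar)^2)
n = 6, xbar = 65/6 ≈ 10.833333, ybar = 59/6 ≈ 9.833333
Sxy = sum((xi-xbar)(yi-ybar)) = -715/6 ≈ -119.166667
Sxx = sum((xi-xbar)^2) = 917/6 ≈ 152.833333
b = Sxy / Sxx = -715/917 ≈ -0.779716
a = 9.833333 - (-0.779716) * 10.833333 = 16763/917 ≈ 18.280262

18.2803


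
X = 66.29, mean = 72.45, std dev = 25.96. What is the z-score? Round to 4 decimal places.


z = (X - mu) / sigma
X - mu = 66.29 - 72.45 = -6.16
z = -6.16 / 25.96 = -14/59 ≈ -0.237288

-0.2373


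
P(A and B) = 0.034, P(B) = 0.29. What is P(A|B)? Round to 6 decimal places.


P(A|B) = P(A and B) / P(B) = 0.034 / 0.29 = 17/145 ≈ 0.11724138

0.117241


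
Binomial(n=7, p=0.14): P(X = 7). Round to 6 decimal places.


P = C(n,k) * p^k * (1-p)^(n-k)
C(7,7) = 1
p^k = 0.14^7 ≈ 0.000001054135
(1-p)^(n-k) = 0.86^0 = 1
P = 1 * 0.000001054135 * 1 ≈ 0.000001

0.000001


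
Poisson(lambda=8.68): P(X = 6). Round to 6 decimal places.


P = e^(-lam) * lam^k / k!
e^(-8.68) ≈ 0.0001699511
lam^k = 8.68^6 ≈ 427679.418638
k! = 6! = 720
P = 0.0001699511 * 427679.418638 / 720 ≈ 0.100951

0.100951


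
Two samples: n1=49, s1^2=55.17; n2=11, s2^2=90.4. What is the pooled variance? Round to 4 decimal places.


sp^2 = ((n1-1)*s1^2 + (n2-1)*s2^2)/(n1+n2-2)
(n1-1)*s1^2 = 48 * 55.17 = 2648.16
(n2-1)*s2^2 = 10 * 90.4 = 904
numerator = 2648.16 + 904 = 3552.16
n1+n2-2 = 58
sp^2 = 3552.16 / 58 = 44402/725 ≈ 61.244138

61.2441


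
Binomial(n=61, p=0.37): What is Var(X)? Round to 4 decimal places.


Var = n*p*(1-p) = 61 * 0.37 * 0.63 = 14.2191

14.2191


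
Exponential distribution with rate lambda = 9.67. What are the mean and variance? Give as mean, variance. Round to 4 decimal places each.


mean = 1/lam, var = 1/lam^2
mean = 1 / 9.67 = 100/967 ≈ 0.103413
lam^2 = 9.67^2 = 93.5089
var = 1 / 93.5089 ≈ 0.010694

0.1034, 0.0107


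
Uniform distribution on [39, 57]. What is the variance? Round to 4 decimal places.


Var = (b-a)^2 / 12
(b-a)^2 = (57 - 39)^2 = 324
Var = 324/12 = 27

27.0000


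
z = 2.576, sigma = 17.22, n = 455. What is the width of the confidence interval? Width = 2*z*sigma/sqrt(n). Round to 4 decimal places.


width = 2*z*sigma/sqrt(n)
2*z*sigma = 2 * 2.576 * 17.22 = 88.71744
sqrt(455) ≈ 21.330729
width = 88.71744 / 21.330729 ≈ 4.159138

4.1591


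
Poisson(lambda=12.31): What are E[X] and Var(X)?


E[X] = Var(X) = lambda = 12.31

12.31, 12.31
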